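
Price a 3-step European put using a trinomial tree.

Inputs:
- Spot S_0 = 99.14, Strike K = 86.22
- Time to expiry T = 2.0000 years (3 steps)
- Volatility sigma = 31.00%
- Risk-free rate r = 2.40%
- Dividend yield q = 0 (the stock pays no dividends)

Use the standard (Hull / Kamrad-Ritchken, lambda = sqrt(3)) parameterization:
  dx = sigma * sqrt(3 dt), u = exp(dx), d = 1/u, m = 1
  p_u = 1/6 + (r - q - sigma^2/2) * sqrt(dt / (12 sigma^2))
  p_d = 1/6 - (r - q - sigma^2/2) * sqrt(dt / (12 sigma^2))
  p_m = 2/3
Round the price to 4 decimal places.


Answer: Price = V(0,0) = 8.8490

Derivation:
dt = T/N = 0.666667; dx = sigma*sqrt(3*dt) = 0.438406
u = exp(dx) = 1.550234; d = 1/u = 0.645064
p_u = 0.148381, p_m = 0.666667, p_d = 0.184953
Discount per step: exp(-r*dt) = 0.984127
Stock lattice S(k, j) with j the centered position index:
  k=0: S(0,+0) = 99.1400
  k=1: S(1,-1) = 63.9516; S(1,+0) = 99.1400; S(1,+1) = 153.6902
  k=2: S(2,-2) = 41.2529; S(2,-1) = 63.9516; S(2,+0) = 99.1400; S(2,+1) = 153.6902; S(2,+2) = 238.2559
  k=3: S(3,-3) = 26.6107; S(3,-2) = 41.2529; S(3,-1) = 63.9516; S(3,+0) = 99.1400; S(3,+1) = 153.6902; S(3,+2) = 238.2559; S(3,+3) = 369.3525
Terminal payoffs V(N, j) = max(K - S_T, 0):
  V(3,-3) = 59.609274; V(3,-2) = 44.967134; V(3,-1) = 22.268385; V(3,+0) = 0.000000; V(3,+1) = 0.000000; V(3,+2) = 0.000000; V(3,+3) = 0.000000
Backward induction: V(k, j) = exp(-r*dt) * [p_u * V(k+1, j+1) + p_m * V(k+1, j) + p_d * V(k+1, j-1)]
  V(2,-2) = exp(-r*dt) * [p_u*22.268385 + p_m*44.967134 + p_d*59.609274] = 43.603905
  V(2,-1) = exp(-r*dt) * [p_u*0.000000 + p_m*22.268385 + p_d*44.967134] = 22.794729
  V(2,+0) = exp(-r*dt) * [p_u*0.000000 + p_m*0.000000 + p_d*22.268385] = 4.053222
  V(2,+1) = exp(-r*dt) * [p_u*0.000000 + p_m*0.000000 + p_d*0.000000] = 0.000000
  V(2,+2) = exp(-r*dt) * [p_u*0.000000 + p_m*0.000000 + p_d*0.000000] = 0.000000
  V(1,-1) = exp(-r*dt) * [p_u*4.053222 + p_m*22.794729 + p_d*43.603905] = 23.483799
  V(1,+0) = exp(-r*dt) * [p_u*0.000000 + p_m*4.053222 + p_d*22.794729] = 6.808284
  V(1,+1) = exp(-r*dt) * [p_u*0.000000 + p_m*0.000000 + p_d*4.053222] = 0.737755
  V(0,+0) = exp(-r*dt) * [p_u*0.737755 + p_m*6.808284 + p_d*23.483799] = 8.848992


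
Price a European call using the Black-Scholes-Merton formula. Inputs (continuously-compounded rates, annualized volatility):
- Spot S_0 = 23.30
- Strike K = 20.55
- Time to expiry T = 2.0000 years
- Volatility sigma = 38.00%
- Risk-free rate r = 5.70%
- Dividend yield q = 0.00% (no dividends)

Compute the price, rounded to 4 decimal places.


Answer: Price = 7.3105

Derivation:
d1 = (ln(S/K) + (r - q + 0.5*sigma^2) * T) / (sigma * sqrt(T)) = 0.71453590
d2 = d1 - sigma * sqrt(T) = 0.17713475
exp(-rT) = 0.89225796; exp(-qT) = 1.00000000
C = S_0 * exp(-qT) * N(d1) - K * exp(-rT) * N(d2)
N(d1) = 0.76255207; N(d2) = 0.57029873
C = 23.3000 * 1.00000000 * 0.76255207 - 20.5500 * 0.89225796 * 0.57029873 = 7.3105


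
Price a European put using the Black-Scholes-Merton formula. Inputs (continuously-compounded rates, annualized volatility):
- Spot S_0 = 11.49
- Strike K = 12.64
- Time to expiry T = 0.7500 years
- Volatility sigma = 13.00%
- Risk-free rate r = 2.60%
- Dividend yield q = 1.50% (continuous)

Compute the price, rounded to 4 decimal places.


d1 = (ln(S/K) + (r - q + 0.5*sigma^2) * T) / (sigma * sqrt(T)) = -0.71770676
d2 = d1 - sigma * sqrt(T) = -0.83029006
exp(-rT) = 0.98068890; exp(-qT) = 0.98881304
P = K * exp(-rT) * N(-d2) - S_0 * exp(-qT) * N(-d1)
N(-d1) = 0.76353094; N(-d2) = 0.79681260
P = 12.6400 * 0.98068890 * 0.79681260 - 11.4900 * 0.98881304 * 0.76353094 = 1.2024

Answer: Price = 1.2024


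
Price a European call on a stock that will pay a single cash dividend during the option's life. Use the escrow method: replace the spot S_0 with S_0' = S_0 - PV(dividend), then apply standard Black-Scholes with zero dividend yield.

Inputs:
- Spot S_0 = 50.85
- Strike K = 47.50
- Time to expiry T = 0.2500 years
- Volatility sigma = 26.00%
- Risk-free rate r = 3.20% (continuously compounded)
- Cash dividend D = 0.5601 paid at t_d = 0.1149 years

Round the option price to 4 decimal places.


Answer: Price = 4.4191

Derivation:
PV(D) = D * exp(-r * t_d) = 0.5601 * 0.99632995 = 0.55804441
S_0' = S_0 - PV(D) = 50.8500 - 0.55804441 = 50.29195559
d1 = (ln(S_0'/K) + (r + sigma^2/2)*T) / (sigma*sqrt(T)) = 0.56588788
d2 = d1 - sigma*sqrt(T) = 0.43588788
exp(-rT) = 0.99203191
N(d1) = 0.71426500; N(d2) = 0.66854096
C = S_0' * N(d1) - K * exp(-rT) * N(d2) = 50.29195559 * 0.71426500 - 47.5000 * 0.99203191 * 0.66854096 = 4.4191


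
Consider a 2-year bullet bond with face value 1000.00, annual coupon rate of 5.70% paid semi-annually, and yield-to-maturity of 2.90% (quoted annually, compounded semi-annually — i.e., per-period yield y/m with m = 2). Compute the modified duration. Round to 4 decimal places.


Answer: Modified duration = 1.8933

Derivation:
Coupon per period c = face * coupon_rate / m = 28.500000
Periods per year m = 2; per-period yield y/m = 0.014500
Number of cashflows N = 4
Cashflows (t years, CF_t, discount factor 1/(1+y/m)^(m*t), PV):
  t = 0.5000: CF_t = 28.500000, DF = 0.985707, PV = 28.092656
  t = 1.0000: CF_t = 28.500000, DF = 0.971619, PV = 27.691135
  t = 1.5000: CF_t = 28.500000, DF = 0.957732, PV = 27.295352
  t = 2.0000: CF_t = 1028.500000, DF = 0.944043, PV = 970.948266
Price P = sum_t PV_t = 1054.027410
First compute Macaulay numerator sum_t t * PV_t:
  t * PV_t at t = 0.5000: 14.046328
  t * PV_t at t = 1.0000: 27.691135
  t * PV_t at t = 1.5000: 40.943029
  t * PV_t at t = 2.0000: 1941.896532
Macaulay duration D = 2024.577024 / 1054.027410 = 1.920801
Modified duration = D / (1 + y/m) = 1.920801 / (1 + 0.014500) = 1.893348


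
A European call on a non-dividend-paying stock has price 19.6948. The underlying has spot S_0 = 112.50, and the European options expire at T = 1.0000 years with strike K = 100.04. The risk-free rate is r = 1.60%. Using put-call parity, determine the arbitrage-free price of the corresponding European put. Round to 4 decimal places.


Answer: Put price = 5.6469

Derivation:
Put-call parity: C - P = S_0 * exp(-qT) - K * exp(-rT).
S_0 * exp(-qT) = 112.5000 * 1.00000000 = 112.50000000
K * exp(-rT) = 100.0400 * 0.98412732 = 98.45209710
P = C - S*exp(-qT) + K*exp(-rT)
P = 19.6948 - 112.50000000 + 98.45209710 = 5.6469


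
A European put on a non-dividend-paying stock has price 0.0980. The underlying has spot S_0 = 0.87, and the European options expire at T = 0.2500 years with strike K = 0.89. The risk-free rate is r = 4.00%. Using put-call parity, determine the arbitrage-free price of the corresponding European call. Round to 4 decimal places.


Put-call parity: C - P = S_0 * exp(-qT) - K * exp(-rT).
S_0 * exp(-qT) = 0.8700 * 1.00000000 = 0.87000000
K * exp(-rT) = 0.8900 * 0.99004983 = 0.88114435
C = P + S*exp(-qT) - K*exp(-rT)
C = 0.0980 + 0.87000000 - 0.88114435 = 0.0869

Answer: Call price = 0.0869


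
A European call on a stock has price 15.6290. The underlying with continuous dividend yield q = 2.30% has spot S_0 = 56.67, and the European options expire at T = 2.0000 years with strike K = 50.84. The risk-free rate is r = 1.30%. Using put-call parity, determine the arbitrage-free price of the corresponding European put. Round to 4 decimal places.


Answer: Put price = 11.0420

Derivation:
Put-call parity: C - P = S_0 * exp(-qT) - K * exp(-rT).
S_0 * exp(-qT) = 56.6700 * 0.95504196 = 54.12222800
K * exp(-rT) = 50.8400 * 0.97433509 = 49.53519596
P = C - S*exp(-qT) + K*exp(-rT)
P = 15.6290 - 54.12222800 + 49.53519596 = 11.0420


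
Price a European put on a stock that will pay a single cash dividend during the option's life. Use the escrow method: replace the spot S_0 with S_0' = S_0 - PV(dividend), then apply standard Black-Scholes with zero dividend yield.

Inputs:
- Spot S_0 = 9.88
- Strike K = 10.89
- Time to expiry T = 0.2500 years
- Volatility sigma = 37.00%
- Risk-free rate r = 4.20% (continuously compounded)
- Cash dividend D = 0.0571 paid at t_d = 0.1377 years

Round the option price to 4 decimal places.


PV(D) = D * exp(-r * t_d) = 0.0571 * 0.99423329 = 0.05677072
S_0' = S_0 - PV(D) = 9.8800 - 0.05677072 = 9.82322928
d1 = (ln(S_0'/K) + (r + sigma^2/2)*T) / (sigma*sqrt(T)) = -0.40801363
d2 = d1 - sigma*sqrt(T) = -0.59301363
exp(-rT) = 0.98955493
N(-d1) = 0.65836817; N(-d2) = 0.72341398
P = K * exp(-rT) * N(-d2) - S_0' * N(-d1) = 10.8900 * 0.98955493 * 0.72341398 - 9.82322928 * 0.65836817 = 1.3284

Answer: Price = 1.3284


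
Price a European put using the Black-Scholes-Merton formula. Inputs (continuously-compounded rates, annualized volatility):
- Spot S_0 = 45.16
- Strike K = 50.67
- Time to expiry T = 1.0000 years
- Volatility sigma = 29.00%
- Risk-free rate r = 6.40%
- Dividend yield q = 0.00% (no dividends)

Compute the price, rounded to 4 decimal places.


Answer: Price = 6.6096

Derivation:
d1 = (ln(S/K) + (r - q + 0.5*sigma^2) * T) / (sigma * sqrt(T)) = -0.03128372
d2 = d1 - sigma * sqrt(T) = -0.32128372
exp(-rT) = 0.93800500; exp(-qT) = 1.00000000
P = K * exp(-rT) * N(-d2) - S_0 * exp(-qT) * N(-d1)
N(-d1) = 0.51247837; N(-d2) = 0.62600231
P = 50.6700 * 0.93800500 * 0.62600231 - 45.1600 * 1.00000000 * 0.51247837 = 6.6096


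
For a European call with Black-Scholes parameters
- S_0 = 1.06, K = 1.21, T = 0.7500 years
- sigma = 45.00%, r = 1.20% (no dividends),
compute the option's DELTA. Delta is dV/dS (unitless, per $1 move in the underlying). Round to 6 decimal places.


d1 = -0.1216642562; d2 = -0.5113756879
phi(d1) = 0.3960005698; exp(-qT) = 1.0000000000; exp(-rT) = 0.9910403788
N(d1) = 0.4515824611
Delta = exp(-qT) * N(d1) = 1.0000000000 * 0.4515824611 = 0.451582

Answer: Delta = 0.451582


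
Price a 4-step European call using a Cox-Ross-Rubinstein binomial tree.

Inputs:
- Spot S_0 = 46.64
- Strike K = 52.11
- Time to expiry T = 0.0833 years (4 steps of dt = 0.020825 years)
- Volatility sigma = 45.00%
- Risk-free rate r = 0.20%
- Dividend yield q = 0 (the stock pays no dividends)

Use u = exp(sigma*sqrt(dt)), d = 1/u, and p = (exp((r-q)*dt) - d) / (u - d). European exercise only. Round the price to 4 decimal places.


Answer: Price = V(0,0) = 0.6930

Derivation:
dt = T/N = 0.020825
u = exp(sigma*sqrt(dt)) = 1.067094; d = 1/u = 0.937125
p = (exp((r-q)*dt) - d) / (u - d) = 0.484091
Discount per step: exp(-r*dt) = 0.999958
Stock lattice S(k, i) with i counting down-moves:
  k=0: S(0,0) = 46.6400
  k=1: S(1,0) = 49.7693; S(1,1) = 43.7075
  k=2: S(2,0) = 53.1085; S(2,1) = 46.6400; S(2,2) = 40.9594
  k=3: S(3,0) = 56.6717; S(3,1) = 49.7693; S(3,2) = 43.7075; S(3,3) = 38.3840
  k=4: S(4,0) = 60.4740; S(4,1) = 53.1085; S(4,2) = 46.6400; S(4,3) = 40.9594; S(4,4) = 35.9706
Terminal payoffs V(N, i) = max(S_T - K, 0):
  V(4,0) = 8.364041; V(4,1) = 0.998467; V(4,2) = 0.000000; V(4,3) = 0.000000; V(4,4) = 0.000000
Backward induction: V(k, i) = exp(-r*dt) * [p * V(k+1, i) + (1-p) * V(k+1, i+1)].
  V(3,0) = exp(-r*dt) * [p*8.364041 + (1-p)*0.998467] = 4.563888
  V(3,1) = exp(-r*dt) * [p*0.998467 + (1-p)*0.000000] = 0.483329
  V(3,2) = exp(-r*dt) * [p*0.000000 + (1-p)*0.000000] = 0.000000
  V(3,3) = exp(-r*dt) * [p*0.000000 + (1-p)*0.000000] = 0.000000
  V(2,0) = exp(-r*dt) * [p*4.563888 + (1-p)*0.483329] = 2.458590
  V(2,1) = exp(-r*dt) * [p*0.483329 + (1-p)*0.000000] = 0.233966
  V(2,2) = exp(-r*dt) * [p*0.000000 + (1-p)*0.000000] = 0.000000
  V(1,0) = exp(-r*dt) * [p*2.458590 + (1-p)*0.233966] = 1.310833
  V(1,1) = exp(-r*dt) * [p*0.233966 + (1-p)*0.000000] = 0.113256
  V(0,0) = exp(-r*dt) * [p*1.310833 + (1-p)*0.113256] = 0.692964


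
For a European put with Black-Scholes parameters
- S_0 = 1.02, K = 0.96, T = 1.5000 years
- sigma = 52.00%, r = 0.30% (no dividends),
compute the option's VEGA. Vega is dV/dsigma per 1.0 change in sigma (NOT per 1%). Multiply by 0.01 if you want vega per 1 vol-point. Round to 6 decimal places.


Answer: Vega = 0.456168

Derivation:
d1 = 0.4206914186; d2 = -0.2161759145
phi(d1) = 0.3651565300; exp(-qT) = 1.0000000000; exp(-rT) = 0.9955101098
Vega = S * exp(-qT) * phi(d1) * sqrt(T) = 1.0200 * 1.0000000000 * 0.3651565300 * 1.2247448714 = 0.456168


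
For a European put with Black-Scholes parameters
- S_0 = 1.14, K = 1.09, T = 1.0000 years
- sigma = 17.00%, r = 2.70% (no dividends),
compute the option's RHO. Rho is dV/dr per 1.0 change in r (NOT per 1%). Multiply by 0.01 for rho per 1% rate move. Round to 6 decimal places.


d1 = 0.5076503892; d2 = 0.3376503892
phi(d1) = 0.3507109174; exp(-qT) = 1.0000000000; exp(-rT) = 0.9733612415
N(-d2) = 0.3678133324
Rho = -K*T*exp(-rT)*N(-d2) = -1.0900 * 1.0000 * 0.9733612415 * 0.3678133324 = -0.390237

Answer: Rho = -0.390237


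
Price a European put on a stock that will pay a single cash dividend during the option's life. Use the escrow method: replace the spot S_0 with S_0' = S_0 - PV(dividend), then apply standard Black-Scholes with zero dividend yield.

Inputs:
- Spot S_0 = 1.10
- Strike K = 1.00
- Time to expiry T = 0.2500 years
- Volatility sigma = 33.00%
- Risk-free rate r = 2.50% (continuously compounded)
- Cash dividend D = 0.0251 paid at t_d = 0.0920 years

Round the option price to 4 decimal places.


PV(D) = D * exp(-r * t_d) = 0.0251 * 0.99770264 = 0.02504234
S_0' = S_0 - PV(D) = 1.1000 - 0.02504234 = 1.07495766
d1 = (ln(S_0'/K) + (r + sigma^2/2)*T) / (sigma*sqrt(T)) = 0.55844714
d2 = d1 - sigma*sqrt(T) = 0.39344714
exp(-rT) = 0.99376949
N(-d1) = 0.28826955; N(-d2) = 0.34699463
P = K * exp(-rT) * N(-d2) - S_0' * N(-d1) = 1.0000 * 0.99376949 * 0.34699463 - 1.07495766 * 0.28826955 = 0.0350

Answer: Price = 0.0350


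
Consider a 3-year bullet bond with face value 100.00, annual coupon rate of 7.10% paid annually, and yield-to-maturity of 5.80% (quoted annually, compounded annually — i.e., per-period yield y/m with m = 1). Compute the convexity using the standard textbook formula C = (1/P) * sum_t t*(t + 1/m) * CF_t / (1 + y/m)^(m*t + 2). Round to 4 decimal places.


Answer: Convexity = 9.8125

Derivation:
Coupon per period c = face * coupon_rate / m = 7.100000
Periods per year m = 1; per-period yield y/m = 0.058000
Number of cashflows N = 3
Cashflows (t years, CF_t, discount factor 1/(1+y/m)^(m*t), PV):
  t = 1.0000: CF_t = 7.100000, DF = 0.945180, PV = 6.710775
  t = 2.0000: CF_t = 7.100000, DF = 0.893364, PV = 6.342888
  t = 3.0000: CF_t = 107.100000, DF = 0.844390, PV = 90.434151
Price P = sum_t PV_t = 103.487814
Convexity numerator sum_t t*(t + 1/m) * CF_t / (1+y/m)^(m*t + 2):
  t = 1.0000: term = 11.990336
  t = 2.0000: term = 33.999061
  t = 3.0000: term = 969.487867
Convexity = (1/P) * sum = 1015.477264 / 103.487814 = 9.812530


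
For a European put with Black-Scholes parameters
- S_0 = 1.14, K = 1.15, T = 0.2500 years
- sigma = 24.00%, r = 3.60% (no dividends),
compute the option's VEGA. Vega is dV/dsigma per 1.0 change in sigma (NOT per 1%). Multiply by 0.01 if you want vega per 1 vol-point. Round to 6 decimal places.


d1 = 0.0622193336; d2 = -0.0577806664
phi(d1) = 0.3981708255; exp(-qT) = 1.0000000000; exp(-rT) = 0.9910403788
Vega = S * exp(-qT) * phi(d1) * sqrt(T) = 1.1400 * 1.0000000000 * 0.3981708255 * 0.5000000000 = 0.226957

Answer: Vega = 0.226957


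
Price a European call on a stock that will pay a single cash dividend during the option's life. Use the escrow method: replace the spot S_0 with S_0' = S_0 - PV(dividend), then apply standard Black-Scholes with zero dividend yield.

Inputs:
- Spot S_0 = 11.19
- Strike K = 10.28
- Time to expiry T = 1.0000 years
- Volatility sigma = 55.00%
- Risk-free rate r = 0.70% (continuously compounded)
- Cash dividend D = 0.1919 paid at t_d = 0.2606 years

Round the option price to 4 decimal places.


Answer: Price = 2.7132

Derivation:
PV(D) = D * exp(-r * t_d) = 0.1919 * 0.99817746 = 0.19155026
S_0' = S_0 - PV(D) = 11.1900 - 0.19155026 = 10.99844974
d1 = (ln(S_0'/K) + (r + sigma^2/2)*T) / (sigma*sqrt(T)) = 0.41055286
d2 = d1 - sigma*sqrt(T) = -0.13944714
exp(-rT) = 0.99302444
N(d1) = 0.65929978; N(d2) = 0.44454841
C = S_0' * N(d1) - K * exp(-rT) * N(d2) = 10.99844974 * 0.65929978 - 10.2800 * 0.99302444 * 0.44454841 = 2.7132


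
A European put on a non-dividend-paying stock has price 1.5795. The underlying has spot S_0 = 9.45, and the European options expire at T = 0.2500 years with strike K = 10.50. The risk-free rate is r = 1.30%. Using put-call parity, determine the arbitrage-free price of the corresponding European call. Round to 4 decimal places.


Put-call parity: C - P = S_0 * exp(-qT) - K * exp(-rT).
S_0 * exp(-qT) = 9.4500 * 1.00000000 = 9.45000000
K * exp(-rT) = 10.5000 * 0.99675528 = 10.46593039
C = P + S*exp(-qT) - K*exp(-rT)
C = 1.5795 + 9.45000000 - 10.46593039 = 0.5636

Answer: Call price = 0.5636


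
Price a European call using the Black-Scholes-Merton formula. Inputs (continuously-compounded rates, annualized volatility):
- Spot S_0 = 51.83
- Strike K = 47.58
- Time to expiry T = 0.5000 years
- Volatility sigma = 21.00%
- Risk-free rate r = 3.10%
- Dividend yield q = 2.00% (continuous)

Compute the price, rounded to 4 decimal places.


d1 = (ln(S/K) + (r - q + 0.5*sigma^2) * T) / (sigma * sqrt(T)) = 0.68745344
d2 = d1 - sigma * sqrt(T) = 0.53896101
exp(-rT) = 0.98461951; exp(-qT) = 0.99004983
C = S_0 * exp(-qT) * N(d1) - K * exp(-rT) * N(d2)
N(d1) = 0.75410148; N(d2) = 0.70504312
C = 51.8300 * 0.99004983 * 0.75410148 - 47.5800 * 0.98461951 * 0.70504312 = 5.6662

Answer: Price = 5.6662


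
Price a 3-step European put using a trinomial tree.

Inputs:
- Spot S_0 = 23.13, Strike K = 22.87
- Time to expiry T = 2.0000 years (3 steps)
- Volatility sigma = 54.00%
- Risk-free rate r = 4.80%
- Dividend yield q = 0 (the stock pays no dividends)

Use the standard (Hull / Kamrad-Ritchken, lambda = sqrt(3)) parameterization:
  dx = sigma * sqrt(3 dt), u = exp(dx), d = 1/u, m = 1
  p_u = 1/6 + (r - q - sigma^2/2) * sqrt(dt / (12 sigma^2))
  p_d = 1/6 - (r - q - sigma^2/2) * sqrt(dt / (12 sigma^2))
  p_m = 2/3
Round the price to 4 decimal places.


dt = T/N = 0.666667; dx = sigma*sqrt(3*dt) = 0.763675
u = exp(dx) = 2.146150; d = 1/u = 0.465951
p_u = 0.123978, p_m = 0.666667, p_d = 0.209355
Discount per step: exp(-r*dt) = 0.968507
Stock lattice S(k, j) with j the centered position index:
  k=0: S(0,+0) = 23.1300
  k=1: S(1,-1) = 10.7774; S(1,+0) = 23.1300; S(1,+1) = 49.6404
  k=2: S(2,-2) = 5.0218; S(2,-1) = 10.7774; S(2,+0) = 23.1300; S(2,+1) = 49.6404; S(2,+2) = 106.5358
  k=3: S(3,-3) = 2.3399; S(3,-2) = 5.0218; S(3,-1) = 10.7774; S(3,+0) = 23.1300; S(3,+1) = 49.6404; S(3,+2) = 106.5358; S(3,+3) = 228.6418
Terminal payoffs V(N, j) = max(K - S_T, 0):
  V(3,-3) = 20.530109; V(3,-2) = 17.848243; V(3,-1) = 12.092559; V(3,+0) = 0.000000; V(3,+1) = 0.000000; V(3,+2) = 0.000000; V(3,+3) = 0.000000
Backward induction: V(k, j) = exp(-r*dt) * [p_u * V(k+1, j+1) + p_m * V(k+1, j) + p_d * V(k+1, j-1)]
  V(2,-2) = exp(-r*dt) * [p_u*12.092559 + p_m*17.848243 + p_d*20.530109] = 17.138813
  V(2,-1) = exp(-r*dt) * [p_u*0.000000 + p_m*12.092559 + p_d*17.848243] = 11.426755
  V(2,+0) = exp(-r*dt) * [p_u*0.000000 + p_m*0.000000 + p_d*12.092559] = 2.451907
  V(2,+1) = exp(-r*dt) * [p_u*0.000000 + p_m*0.000000 + p_d*0.000000] = 0.000000
  V(2,+2) = exp(-r*dt) * [p_u*0.000000 + p_m*0.000000 + p_d*0.000000] = 0.000000
  V(1,-1) = exp(-r*dt) * [p_u*2.451907 + p_m*11.426755 + p_d*17.138813] = 11.147429
  V(1,+0) = exp(-r*dt) * [p_u*0.000000 + p_m*2.451907 + p_d*11.426755] = 3.900033
  V(1,+1) = exp(-r*dt) * [p_u*0.000000 + p_m*0.000000 + p_d*2.451907] = 0.497153
  V(0,+0) = exp(-r*dt) * [p_u*0.497153 + p_m*3.900033 + p_d*11.147429] = 4.838105

Answer: Price = V(0,0) = 4.8381


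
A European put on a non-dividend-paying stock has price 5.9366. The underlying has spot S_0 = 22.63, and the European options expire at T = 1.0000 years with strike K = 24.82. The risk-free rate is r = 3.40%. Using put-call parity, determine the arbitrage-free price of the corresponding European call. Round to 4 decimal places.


Answer: Call price = 4.5763

Derivation:
Put-call parity: C - P = S_0 * exp(-qT) - K * exp(-rT).
S_0 * exp(-qT) = 22.6300 * 1.00000000 = 22.63000000
K * exp(-rT) = 24.8200 * 0.96657150 = 23.99030475
C = P + S*exp(-qT) - K*exp(-rT)
C = 5.9366 + 22.63000000 - 23.99030475 = 4.5763


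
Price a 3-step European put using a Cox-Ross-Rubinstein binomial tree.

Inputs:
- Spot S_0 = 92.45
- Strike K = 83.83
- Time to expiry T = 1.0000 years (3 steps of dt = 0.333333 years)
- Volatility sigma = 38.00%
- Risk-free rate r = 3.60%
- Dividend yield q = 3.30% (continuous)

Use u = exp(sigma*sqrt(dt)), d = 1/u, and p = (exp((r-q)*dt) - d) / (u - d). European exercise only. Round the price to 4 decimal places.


Answer: Price = V(0,0) = 9.6374

Derivation:
dt = T/N = 0.333333
u = exp(sigma*sqrt(dt)) = 1.245321; d = 1/u = 0.803006
p = (exp((r-q)*dt) - d) / (u - d) = 0.447633
Discount per step: exp(-r*dt) = 0.988072
Stock lattice S(k, i) with i counting down-moves:
  k=0: S(0,0) = 92.4500
  k=1: S(1,0) = 115.1299; S(1,1) = 74.2379
  k=2: S(2,0) = 143.3737; S(2,1) = 92.4500; S(2,2) = 59.6135
  k=3: S(3,0) = 178.5462; S(3,1) = 115.1299; S(3,2) = 74.2379; S(3,3) = 47.8700
Terminal payoffs V(N, i) = max(K - S_T, 0):
  V(3,0) = 0.000000; V(3,1) = 0.000000; V(3,2) = 9.592096; V(3,3) = 35.960017
Backward induction: V(k, i) = exp(-r*dt) * [p * V(k+1, i) + (1-p) * V(k+1, i+1)].
  V(2,0) = exp(-r*dt) * [p*0.000000 + (1-p)*0.000000] = 0.000000
  V(2,1) = exp(-r*dt) * [p*0.000000 + (1-p)*9.592096] = 5.235160
  V(2,2) = exp(-r*dt) * [p*9.592096 + (1-p)*35.960017] = 23.868725
  V(1,0) = exp(-r*dt) * [p*0.000000 + (1-p)*5.235160] = 2.857238
  V(1,1) = exp(-r*dt) * [p*5.235160 + (1-p)*23.868725] = 15.342514
  V(0,0) = exp(-r*dt) * [p*2.857238 + (1-p)*15.342514] = 9.637352


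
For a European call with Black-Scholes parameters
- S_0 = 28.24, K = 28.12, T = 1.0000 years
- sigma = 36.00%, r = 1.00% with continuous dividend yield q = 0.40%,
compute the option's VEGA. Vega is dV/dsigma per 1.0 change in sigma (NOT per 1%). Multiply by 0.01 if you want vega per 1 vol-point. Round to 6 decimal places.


d1 = 0.2084954047; d2 = -0.1515045953
phi(d1) = 0.3903647580; exp(-qT) = 0.9960079893; exp(-rT) = 0.9900498337
Vega = S * exp(-qT) * phi(d1) * sqrt(T) = 28.2400 * 0.9960079893 * 0.3903647580 * 1.0000000000 = 10.979893

Answer: Vega = 10.979893


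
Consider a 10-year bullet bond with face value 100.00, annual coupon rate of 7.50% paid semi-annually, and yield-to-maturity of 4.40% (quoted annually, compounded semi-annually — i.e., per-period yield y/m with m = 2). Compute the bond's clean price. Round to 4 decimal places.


Answer: Price = 124.8623

Derivation:
Coupon per period c = face * coupon_rate / m = 3.750000
Periods per year m = 2; per-period yield y/m = 0.022000
Number of cashflows N = 20
Cashflows (t years, CF_t, discount factor 1/(1+y/m)^(m*t), PV):
  t = 0.5000: CF_t = 3.750000, DF = 0.978474, PV = 3.669276
  t = 1.0000: CF_t = 3.750000, DF = 0.957411, PV = 3.590290
  t = 1.5000: CF_t = 3.750000, DF = 0.936801, PV = 3.513003
  t = 2.0000: CF_t = 3.750000, DF = 0.916635, PV = 3.437381
  t = 2.5000: CF_t = 3.750000, DF = 0.896903, PV = 3.363387
  t = 3.0000: CF_t = 3.750000, DF = 0.877596, PV = 3.290985
  t = 3.5000: CF_t = 3.750000, DF = 0.858704, PV = 3.220142
  t = 4.0000: CF_t = 3.750000, DF = 0.840220, PV = 3.150824
  t = 4.5000: CF_t = 3.750000, DF = 0.822133, PV = 3.082998
  t = 5.0000: CF_t = 3.750000, DF = 0.804435, PV = 3.016632
  t = 5.5000: CF_t = 3.750000, DF = 0.787119, PV = 2.951695
  t = 6.0000: CF_t = 3.750000, DF = 0.770175, PV = 2.888155
  t = 6.5000: CF_t = 3.750000, DF = 0.753596, PV = 2.825984
  t = 7.0000: CF_t = 3.750000, DF = 0.737373, PV = 2.765150
  t = 7.5000: CF_t = 3.750000, DF = 0.721500, PV = 2.705626
  t = 8.0000: CF_t = 3.750000, DF = 0.705969, PV = 2.647384
  t = 8.5000: CF_t = 3.750000, DF = 0.690772, PV = 2.590395
  t = 9.0000: CF_t = 3.750000, DF = 0.675902, PV = 2.534633
  t = 9.5000: CF_t = 3.750000, DF = 0.661352, PV = 2.480072
  t = 10.0000: CF_t = 103.750000, DF = 0.647116, PV = 67.138277
Price P = sum_t PV_t = 124.862287


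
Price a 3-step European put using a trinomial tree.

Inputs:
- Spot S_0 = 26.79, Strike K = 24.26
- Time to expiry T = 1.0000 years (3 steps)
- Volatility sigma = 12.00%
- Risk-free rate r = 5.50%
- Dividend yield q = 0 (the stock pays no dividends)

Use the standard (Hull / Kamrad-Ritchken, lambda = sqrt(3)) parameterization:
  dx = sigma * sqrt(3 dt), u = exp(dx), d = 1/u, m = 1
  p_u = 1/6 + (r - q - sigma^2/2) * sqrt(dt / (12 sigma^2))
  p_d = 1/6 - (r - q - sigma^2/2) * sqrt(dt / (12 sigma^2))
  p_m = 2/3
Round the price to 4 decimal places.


dt = T/N = 0.333333; dx = sigma*sqrt(3*dt) = 0.120000
u = exp(dx) = 1.127497; d = 1/u = 0.886920
p_u = 0.233056, p_m = 0.666667, p_d = 0.100278
Discount per step: exp(-r*dt) = 0.981834
Stock lattice S(k, j) with j the centered position index:
  k=0: S(0,+0) = 26.7900
  k=1: S(1,-1) = 23.7606; S(1,+0) = 26.7900; S(1,+1) = 30.2056
  k=2: S(2,-2) = 21.0738; S(2,-1) = 23.7606; S(2,+0) = 26.7900; S(2,+1) = 30.2056; S(2,+2) = 34.0568
  k=3: S(3,-3) = 18.6907; S(3,-2) = 21.0738; S(3,-1) = 23.7606; S(3,+0) = 26.7900; S(3,+1) = 30.2056; S(3,+2) = 34.0568; S(3,+3) = 38.3989
Terminal payoffs V(N, j) = max(K - S_T, 0):
  V(3,-3) = 5.569251; V(3,-2) = 3.186240; V(3,-1) = 0.499402; V(3,+0) = 0.000000; V(3,+1) = 0.000000; V(3,+2) = 0.000000; V(3,+3) = 0.000000
Backward induction: V(k, j) = exp(-r*dt) * [p_u * V(k+1, j+1) + p_m * V(k+1, j) + p_d * V(k+1, j-1)]
  V(2,-2) = exp(-r*dt) * [p_u*0.499402 + p_m*3.186240 + p_d*5.569251] = 2.748172
  V(2,-1) = exp(-r*dt) * [p_u*0.000000 + p_m*0.499402 + p_d*3.186240] = 0.640591
  V(2,+0) = exp(-r*dt) * [p_u*0.000000 + p_m*0.000000 + p_d*0.499402] = 0.049169
  V(2,+1) = exp(-r*dt) * [p_u*0.000000 + p_m*0.000000 + p_d*0.000000] = 0.000000
  V(2,+2) = exp(-r*dt) * [p_u*0.000000 + p_m*0.000000 + p_d*0.000000] = 0.000000
  V(1,-1) = exp(-r*dt) * [p_u*0.049169 + p_m*0.640591 + p_d*2.748172] = 0.701128
  V(1,+0) = exp(-r*dt) * [p_u*0.000000 + p_m*0.049169 + p_d*0.640591] = 0.095254
  V(1,+1) = exp(-r*dt) * [p_u*0.000000 + p_m*0.000000 + p_d*0.049169] = 0.004841
  V(0,+0) = exp(-r*dt) * [p_u*0.004841 + p_m*0.095254 + p_d*0.701128] = 0.132487

Answer: Price = V(0,0) = 0.1325


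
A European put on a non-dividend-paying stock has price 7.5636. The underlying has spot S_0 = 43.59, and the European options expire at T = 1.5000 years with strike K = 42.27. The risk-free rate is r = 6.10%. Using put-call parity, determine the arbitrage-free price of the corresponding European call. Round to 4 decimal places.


Answer: Call price = 12.5796

Derivation:
Put-call parity: C - P = S_0 * exp(-qT) - K * exp(-rT).
S_0 * exp(-qT) = 43.5900 * 1.00000000 = 43.59000000
K * exp(-rT) = 42.2700 * 0.91256132 = 38.57396683
C = P + S*exp(-qT) - K*exp(-rT)
C = 7.5636 + 43.59000000 - 38.57396683 = 12.5796


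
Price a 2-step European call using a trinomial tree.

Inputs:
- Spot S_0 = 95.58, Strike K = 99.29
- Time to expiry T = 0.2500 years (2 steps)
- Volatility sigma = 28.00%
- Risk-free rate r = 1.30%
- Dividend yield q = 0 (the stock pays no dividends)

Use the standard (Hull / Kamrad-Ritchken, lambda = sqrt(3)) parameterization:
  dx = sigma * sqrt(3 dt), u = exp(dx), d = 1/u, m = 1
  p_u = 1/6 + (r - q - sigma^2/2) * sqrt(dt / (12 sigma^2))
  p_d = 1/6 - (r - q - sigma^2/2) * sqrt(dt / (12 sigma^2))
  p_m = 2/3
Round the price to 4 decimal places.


dt = T/N = 0.125000; dx = sigma*sqrt(3*dt) = 0.171464
u = exp(dx) = 1.187042; d = 1/u = 0.842430
p_u = 0.157117, p_m = 0.666667, p_d = 0.176217
Discount per step: exp(-r*dt) = 0.998376
Stock lattice S(k, j) with j the centered position index:
  k=0: S(0,+0) = 95.5800
  k=1: S(1,-1) = 80.5195; S(1,+0) = 95.5800; S(1,+1) = 113.4574
  k=2: S(2,-2) = 67.8321; S(2,-1) = 80.5195; S(2,+0) = 95.5800; S(2,+1) = 113.4574; S(2,+2) = 134.6787
Terminal payoffs V(N, j) = max(S_T - K, 0):
  V(2,-2) = 0.000000; V(2,-1) = 0.000000; V(2,+0) = 0.000000; V(2,+1) = 14.167450; V(2,+2) = 35.388729
Backward induction: V(k, j) = exp(-r*dt) * [p_u * V(k+1, j+1) + p_m * V(k+1, j) + p_d * V(k+1, j-1)]
  V(1,-1) = exp(-r*dt) * [p_u*0.000000 + p_m*0.000000 + p_d*0.000000] = 0.000000
  V(1,+0) = exp(-r*dt) * [p_u*14.167450 + p_m*0.000000 + p_d*0.000000] = 2.222327
  V(1,+1) = exp(-r*dt) * [p_u*35.388729 + p_m*14.167450 + p_d*0.000000] = 14.980759
  V(0,+0) = exp(-r*dt) * [p_u*14.980759 + p_m*2.222327 + p_d*0.000000] = 3.829050

Answer: Price = V(0,0) = 3.8290


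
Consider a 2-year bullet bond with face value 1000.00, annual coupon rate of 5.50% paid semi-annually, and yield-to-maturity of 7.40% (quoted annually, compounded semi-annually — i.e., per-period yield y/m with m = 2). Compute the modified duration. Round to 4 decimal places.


Coupon per period c = face * coupon_rate / m = 27.500000
Periods per year m = 2; per-period yield y/m = 0.037000
Number of cashflows N = 4
Cashflows (t years, CF_t, discount factor 1/(1+y/m)^(m*t), PV):
  t = 0.5000: CF_t = 27.500000, DF = 0.964320, PV = 26.518804
  t = 1.0000: CF_t = 27.500000, DF = 0.929913, PV = 25.572617
  t = 1.5000: CF_t = 27.500000, DF = 0.896734, PV = 24.660190
  t = 2.0000: CF_t = 1027.500000, DF = 0.864739, PV = 888.519176
Price P = sum_t PV_t = 965.270788
First compute Macaulay numerator sum_t t * PV_t:
  t * PV_t at t = 0.5000: 13.259402
  t * PV_t at t = 1.0000: 25.572617
  t * PV_t at t = 1.5000: 36.990286
  t * PV_t at t = 2.0000: 1777.038351
Macaulay duration D = 1852.860656 / 965.270788 = 1.919524
Modified duration = D / (1 + y/m) = 1.919524 / (1 + 0.037000) = 1.851036

Answer: Modified duration = 1.8510


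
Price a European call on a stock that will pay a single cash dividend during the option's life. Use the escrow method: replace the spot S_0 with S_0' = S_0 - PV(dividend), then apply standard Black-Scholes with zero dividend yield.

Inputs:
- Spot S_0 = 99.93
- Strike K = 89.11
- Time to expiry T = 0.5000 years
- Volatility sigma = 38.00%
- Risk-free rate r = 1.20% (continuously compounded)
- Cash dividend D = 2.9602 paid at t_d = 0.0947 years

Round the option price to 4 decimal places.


PV(D) = D * exp(-r * t_d) = 2.9602 * 0.99886425 = 2.95683794
S_0' = S_0 - PV(D) = 99.9300 - 2.95683794 = 96.97316206
d1 = (ln(S_0'/K) + (r + sigma^2/2)*T) / (sigma*sqrt(T)) = 0.47138975
d2 = d1 - sigma*sqrt(T) = 0.20268918
exp(-rT) = 0.99401796
N(d1) = 0.68131878; N(d2) = 0.58031101
C = S_0' * N(d1) - K * exp(-rT) * N(d2) = 96.97316206 * 0.68131878 - 89.1100 * 0.99401796 * 0.58031101 = 14.6675

Answer: Price = 14.6675


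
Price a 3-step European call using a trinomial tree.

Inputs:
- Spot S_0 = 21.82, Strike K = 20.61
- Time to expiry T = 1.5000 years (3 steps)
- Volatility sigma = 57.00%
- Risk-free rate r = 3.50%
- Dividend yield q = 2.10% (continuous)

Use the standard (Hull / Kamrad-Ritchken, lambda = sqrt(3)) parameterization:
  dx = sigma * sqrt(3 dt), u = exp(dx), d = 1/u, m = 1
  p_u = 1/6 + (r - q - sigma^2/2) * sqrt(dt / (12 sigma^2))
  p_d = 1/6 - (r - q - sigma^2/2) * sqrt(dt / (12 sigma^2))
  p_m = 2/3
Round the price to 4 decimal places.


Answer: Price = V(0,0) = 5.8489

Derivation:
dt = T/N = 0.500000; dx = sigma*sqrt(3*dt) = 0.698105
u = exp(dx) = 2.009939; d = 1/u = 0.497527
p_u = 0.113505, p_m = 0.666667, p_d = 0.219828
Discount per step: exp(-r*dt) = 0.982652
Stock lattice S(k, j) with j the centered position index:
  k=0: S(0,+0) = 21.8200
  k=1: S(1,-1) = 10.8560; S(1,+0) = 21.8200; S(1,+1) = 43.8569
  k=2: S(2,-2) = 5.4012; S(2,-1) = 10.8560; S(2,+0) = 21.8200; S(2,+1) = 43.8569; S(2,+2) = 88.1497
  k=3: S(3,-3) = 2.6872; S(3,-2) = 5.4012; S(3,-1) = 10.8560; S(3,+0) = 21.8200; S(3,+1) = 43.8569; S(3,+2) = 88.1497; S(3,+3) = 177.1755
Terminal payoffs V(N, j) = max(S_T - K, 0):
  V(3,-3) = 0.000000; V(3,-2) = 0.000000; V(3,-1) = 0.000000; V(3,+0) = 1.210000; V(3,+1) = 23.246878; V(3,+2) = 67.539667; V(3,+3) = 156.565490
Backward induction: V(k, j) = exp(-r*dt) * [p_u * V(k+1, j+1) + p_m * V(k+1, j) + p_d * V(k+1, j-1)]
  V(2,-2) = exp(-r*dt) * [p_u*0.000000 + p_m*0.000000 + p_d*0.000000] = 0.000000
  V(2,-1) = exp(-r*dt) * [p_u*1.210000 + p_m*0.000000 + p_d*0.000000] = 0.134958
  V(2,+0) = exp(-r*dt) * [p_u*23.246878 + p_m*1.210000 + p_d*0.000000] = 3.385532
  V(2,+1) = exp(-r*dt) * [p_u*67.539667 + p_m*23.246878 + p_d*1.210000] = 23.023534
  V(2,+2) = exp(-r*dt) * [p_u*156.565490 + p_m*67.539667 + p_d*23.246878] = 66.729668
  V(1,-1) = exp(-r*dt) * [p_u*3.385532 + p_m*0.134958 + p_d*0.000000] = 0.466019
  V(1,+0) = exp(-r*dt) * [p_u*23.023534 + p_m*3.385532 + p_d*0.134958] = 4.814968
  V(1,+1) = exp(-r*dt) * [p_u*66.729668 + p_m*23.023534 + p_d*3.385532] = 23.256824
  V(0,+0) = exp(-r*dt) * [p_u*23.256824 + p_m*4.814968 + p_d*0.466019] = 5.848929


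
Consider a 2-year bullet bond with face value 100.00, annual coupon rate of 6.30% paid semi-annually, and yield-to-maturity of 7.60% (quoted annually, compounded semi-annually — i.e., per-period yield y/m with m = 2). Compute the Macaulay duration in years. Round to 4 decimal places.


Answer: Macaulay duration = 1.9090 years

Derivation:
Coupon per period c = face * coupon_rate / m = 3.150000
Periods per year m = 2; per-period yield y/m = 0.038000
Number of cashflows N = 4
Cashflows (t years, CF_t, discount factor 1/(1+y/m)^(m*t), PV):
  t = 0.5000: CF_t = 3.150000, DF = 0.963391, PV = 3.034682
  t = 1.0000: CF_t = 3.150000, DF = 0.928122, PV = 2.923586
  t = 1.5000: CF_t = 3.150000, DF = 0.894145, PV = 2.816557
  t = 2.0000: CF_t = 103.150000, DF = 0.861411, PV = 88.854580
Price P = sum_t PV_t = 97.629405
Macaulay numerator sum_t t * PV_t:
  t * PV_t at t = 0.5000: 1.517341
  t * PV_t at t = 1.0000: 2.923586
  t * PV_t at t = 1.5000: 4.224835
  t * PV_t at t = 2.0000: 177.709160
Macaulay duration D = (sum_t t * PV_t) / P = 186.374922 / 97.629405 = 1.909004


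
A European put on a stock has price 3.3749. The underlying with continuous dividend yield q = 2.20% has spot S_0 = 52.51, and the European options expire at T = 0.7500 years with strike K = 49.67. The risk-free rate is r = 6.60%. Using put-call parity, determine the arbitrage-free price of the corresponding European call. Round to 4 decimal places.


Answer: Call price = 7.7544

Derivation:
Put-call parity: C - P = S_0 * exp(-qT) - K * exp(-rT).
S_0 * exp(-qT) = 52.5100 * 0.98363538 = 51.65069377
K * exp(-rT) = 49.6700 * 0.95170516 = 47.27119520
C = P + S*exp(-qT) - K*exp(-rT)
C = 3.3749 + 51.65069377 - 47.27119520 = 7.7544


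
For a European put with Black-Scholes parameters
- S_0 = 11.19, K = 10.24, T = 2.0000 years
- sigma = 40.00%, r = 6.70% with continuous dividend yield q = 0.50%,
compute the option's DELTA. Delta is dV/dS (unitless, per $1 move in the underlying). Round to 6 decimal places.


d1 = 0.6588801590; d2 = 0.0931947340
phi(d1) = 0.3211008390; exp(-qT) = 0.9900498337; exp(-rT) = 0.8745900646
N(-d1) = 0.2549863639
Delta = -exp(-qT) * N(-d1) = -0.9900498337 * 0.2549863639 = -0.252449

Answer: Delta = -0.252449


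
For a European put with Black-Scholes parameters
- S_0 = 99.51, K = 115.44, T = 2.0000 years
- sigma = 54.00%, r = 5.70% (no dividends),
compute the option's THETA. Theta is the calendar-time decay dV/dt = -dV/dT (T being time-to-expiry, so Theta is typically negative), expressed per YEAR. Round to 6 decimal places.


Answer: Theta = -3.255508

Derivation:
d1 = 0.3366708589; d2 = -0.4270044648
phi(d1) = 0.3769615196; exp(-qT) = 1.0000000000; exp(-rT) = 0.8922579559
Theta = -S*exp(-qT)*phi(d1)*sigma/(2*sqrt(T)) + r*K*exp(-rT)*N(-d2) - q*S*exp(-qT)*N(-d1)
N(-d1) = 0.3681825167; N(-d2) = 0.6653119621; sqrt(T) = 1.4142135624
Term 1 = -99.5100 * 1.0000000000 * 0.3769615196 * 0.5400 / (2 * 1.4142135624) = -7.1616404265
Term 2 = 0.0570 * 115.4400 * 0.8922579559 * 0.6653119621 = 3.9061321754
Term 3 = 0 (no dividend yield, q = 0)
Theta = -7.1616404265 + (3.9061321754) + (0.0000000000) = -3.255508


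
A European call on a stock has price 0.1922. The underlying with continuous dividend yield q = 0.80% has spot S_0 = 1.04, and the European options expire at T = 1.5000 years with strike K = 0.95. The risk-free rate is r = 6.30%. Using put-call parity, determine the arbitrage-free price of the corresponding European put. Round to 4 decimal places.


Put-call parity: C - P = S_0 * exp(-qT) - K * exp(-rT).
S_0 * exp(-qT) = 1.0400 * 0.98807171 = 1.02759458
K * exp(-rT) = 0.9500 * 0.90982773 = 0.86433635
P = C - S*exp(-qT) + K*exp(-rT)
P = 0.1922 - 1.02759458 + 0.86433635 = 0.0289

Answer: Put price = 0.0289


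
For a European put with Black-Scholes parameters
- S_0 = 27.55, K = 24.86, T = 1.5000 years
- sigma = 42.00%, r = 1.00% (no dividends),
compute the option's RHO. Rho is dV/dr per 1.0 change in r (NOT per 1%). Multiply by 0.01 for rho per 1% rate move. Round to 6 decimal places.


Answer: Rho = -18.782102

Derivation:
d1 = 0.4860923931; d2 = -0.0283004528
phi(d1) = 0.3544877673; exp(-qT) = 1.0000000000; exp(-rT) = 0.9851119396
N(-d2) = 0.5112887403
Rho = -K*T*exp(-rT)*N(-d2) = -24.8600 * 1.5000 * 0.9851119396 * 0.5112887403 = -18.782102


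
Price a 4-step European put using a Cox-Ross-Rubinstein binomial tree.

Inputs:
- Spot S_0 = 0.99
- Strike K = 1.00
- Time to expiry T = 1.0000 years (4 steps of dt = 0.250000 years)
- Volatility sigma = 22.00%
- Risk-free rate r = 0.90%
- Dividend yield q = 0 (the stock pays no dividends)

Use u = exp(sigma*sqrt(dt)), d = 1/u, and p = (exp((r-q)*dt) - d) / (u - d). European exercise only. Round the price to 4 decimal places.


dt = T/N = 0.250000
u = exp(sigma*sqrt(dt)) = 1.116278; d = 1/u = 0.895834
p = (exp((r-q)*dt) - d) / (u - d) = 0.482746
Discount per step: exp(-r*dt) = 0.997753
Stock lattice S(k, i) with i counting down-moves:
  k=0: S(0,0) = 0.9900
  k=1: S(1,0) = 1.1051; S(1,1) = 0.8869
  k=2: S(2,0) = 1.2336; S(2,1) = 0.9900; S(2,2) = 0.7945
  k=3: S(3,0) = 1.3771; S(3,1) = 1.1051; S(3,2) = 0.8869; S(3,3) = 0.7117
  k=4: S(4,0) = 1.5372; S(4,1) = 1.2336; S(4,2) = 0.9900; S(4,3) = 0.7945; S(4,4) = 0.6376
Terminal payoffs V(N, i) = max(K - S_T, 0):
  V(4,0) = 0.000000; V(4,1) = 0.000000; V(4,2) = 0.010000; V(4,3) = 0.205506; V(4,4) = 0.362404
Backward induction: V(k, i) = exp(-r*dt) * [p * V(k+1, i) + (1-p) * V(k+1, i+1)].
  V(3,0) = exp(-r*dt) * [p*0.000000 + (1-p)*0.000000] = 0.000000
  V(3,1) = exp(-r*dt) * [p*0.000000 + (1-p)*0.010000] = 0.005161
  V(3,2) = exp(-r*dt) * [p*0.010000 + (1-p)*0.205506] = 0.110877
  V(3,3) = exp(-r*dt) * [p*0.205506 + (1-p)*0.362404] = 0.286018
  V(2,0) = exp(-r*dt) * [p*0.000000 + (1-p)*0.005161] = 0.002664
  V(2,1) = exp(-r*dt) * [p*0.005161 + (1-p)*0.110877] = 0.059708
  V(2,2) = exp(-r*dt) * [p*0.110877 + (1-p)*0.286018] = 0.201016
  V(1,0) = exp(-r*dt) * [p*0.002664 + (1-p)*0.059708] = 0.032098
  V(1,1) = exp(-r*dt) * [p*0.059708 + (1-p)*0.201016] = 0.132502
  V(0,0) = exp(-r*dt) * [p*0.032098 + (1-p)*0.132502] = 0.083844

Answer: Price = V(0,0) = 0.0838


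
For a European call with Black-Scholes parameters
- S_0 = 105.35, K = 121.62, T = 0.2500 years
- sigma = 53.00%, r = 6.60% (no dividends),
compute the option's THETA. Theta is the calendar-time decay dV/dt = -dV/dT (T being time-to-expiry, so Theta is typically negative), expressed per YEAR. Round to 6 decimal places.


Answer: Theta = -23.105865

Derivation:
d1 = -0.3471727903; d2 = -0.6121727903
phi(d1) = 0.3756103386; exp(-qT) = 1.0000000000; exp(-rT) = 0.9836353794
Theta = -S*exp(-qT)*phi(d1)*sigma/(2*sqrt(T)) - r*K*exp(-rT)*N(d2) + q*S*exp(-qT)*N(d1)
N(d1) = 0.3642307556; N(d2) = 0.2702117210; sqrt(T) = 0.5000000000
Term 1 = -105.3500 * 1.0000000000 * 0.3756103386 * 0.5300 / (2 * 0.5000000000) = -20.9723910609
Term 2 = -0.0660 * 121.6200 * 0.9836353794 * 0.2702117210 = -2.1334735313
Term 3 = 0 (no dividend yield, q = 0)
Theta = -20.9723910609 + (-2.1334735313) + (0.0000000000) = -23.105865


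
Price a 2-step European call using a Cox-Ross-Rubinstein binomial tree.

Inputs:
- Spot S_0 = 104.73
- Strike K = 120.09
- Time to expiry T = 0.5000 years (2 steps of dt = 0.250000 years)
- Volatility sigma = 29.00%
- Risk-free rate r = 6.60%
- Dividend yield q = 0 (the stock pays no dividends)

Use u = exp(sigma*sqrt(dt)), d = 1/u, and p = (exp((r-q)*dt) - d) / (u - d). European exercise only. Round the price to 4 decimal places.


Answer: Price = V(0,0) = 5.2191

Derivation:
dt = T/N = 0.250000
u = exp(sigma*sqrt(dt)) = 1.156040; d = 1/u = 0.865022
p = (exp((r-q)*dt) - d) / (u - d) = 0.520981
Discount per step: exp(-r*dt) = 0.983635
Stock lattice S(k, i) with i counting down-moves:
  k=0: S(0,0) = 104.7300
  k=1: S(1,0) = 121.0720; S(1,1) = 90.5938
  k=2: S(2,0) = 139.9641; S(2,1) = 104.7300; S(2,2) = 78.3656
Terminal payoffs V(N, i) = max(S_T - K, 0):
  V(2,0) = 19.874051; V(2,1) = 0.000000; V(2,2) = 0.000000
Backward induction: V(k, i) = exp(-r*dt) * [p * V(k+1, i) + (1-p) * V(k+1, i+1)].
  V(1,0) = exp(-r*dt) * [p*19.874051 + (1-p)*0.000000] = 10.184571
  V(1,1) = exp(-r*dt) * [p*0.000000 + (1-p)*0.000000] = 0.000000
  V(0,0) = exp(-r*dt) * [p*10.184571 + (1-p)*0.000000] = 5.219142
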